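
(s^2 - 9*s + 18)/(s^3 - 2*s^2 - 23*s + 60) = (s - 6)/(s^2 + s - 20)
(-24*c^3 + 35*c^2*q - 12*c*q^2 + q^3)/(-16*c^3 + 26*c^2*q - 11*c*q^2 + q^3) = (-3*c + q)/(-2*c + q)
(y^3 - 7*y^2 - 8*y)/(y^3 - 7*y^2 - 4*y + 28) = y*(y^2 - 7*y - 8)/(y^3 - 7*y^2 - 4*y + 28)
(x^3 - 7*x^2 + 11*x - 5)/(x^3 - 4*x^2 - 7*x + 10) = (x - 1)/(x + 2)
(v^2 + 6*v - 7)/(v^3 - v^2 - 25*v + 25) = (v + 7)/(v^2 - 25)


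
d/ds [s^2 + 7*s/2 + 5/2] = 2*s + 7/2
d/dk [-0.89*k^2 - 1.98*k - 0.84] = -1.78*k - 1.98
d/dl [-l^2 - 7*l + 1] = -2*l - 7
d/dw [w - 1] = 1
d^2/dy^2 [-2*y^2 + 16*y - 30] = -4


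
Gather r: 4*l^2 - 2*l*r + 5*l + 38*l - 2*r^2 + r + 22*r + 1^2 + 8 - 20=4*l^2 + 43*l - 2*r^2 + r*(23 - 2*l) - 11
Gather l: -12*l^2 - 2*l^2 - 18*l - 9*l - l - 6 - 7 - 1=-14*l^2 - 28*l - 14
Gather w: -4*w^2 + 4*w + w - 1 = -4*w^2 + 5*w - 1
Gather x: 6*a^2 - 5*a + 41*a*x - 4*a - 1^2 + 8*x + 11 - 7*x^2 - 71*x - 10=6*a^2 - 9*a - 7*x^2 + x*(41*a - 63)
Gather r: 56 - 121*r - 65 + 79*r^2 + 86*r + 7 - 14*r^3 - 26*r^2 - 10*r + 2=-14*r^3 + 53*r^2 - 45*r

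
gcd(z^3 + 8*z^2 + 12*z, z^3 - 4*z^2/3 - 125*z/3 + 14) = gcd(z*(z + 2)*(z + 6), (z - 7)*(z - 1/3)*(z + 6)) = z + 6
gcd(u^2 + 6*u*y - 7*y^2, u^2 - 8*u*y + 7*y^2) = -u + y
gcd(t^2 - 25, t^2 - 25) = t^2 - 25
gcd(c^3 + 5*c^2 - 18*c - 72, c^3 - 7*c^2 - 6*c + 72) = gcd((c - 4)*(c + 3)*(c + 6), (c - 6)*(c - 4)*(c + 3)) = c^2 - c - 12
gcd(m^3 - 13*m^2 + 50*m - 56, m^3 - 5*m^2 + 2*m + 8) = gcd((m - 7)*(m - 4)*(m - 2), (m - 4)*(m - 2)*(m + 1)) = m^2 - 6*m + 8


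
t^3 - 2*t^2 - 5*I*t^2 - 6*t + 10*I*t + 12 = (t - 2)*(t - 3*I)*(t - 2*I)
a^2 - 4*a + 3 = (a - 3)*(a - 1)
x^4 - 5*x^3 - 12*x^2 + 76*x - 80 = (x - 5)*(x - 2)^2*(x + 4)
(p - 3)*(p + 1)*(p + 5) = p^3 + 3*p^2 - 13*p - 15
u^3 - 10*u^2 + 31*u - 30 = (u - 5)*(u - 3)*(u - 2)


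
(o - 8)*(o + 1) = o^2 - 7*o - 8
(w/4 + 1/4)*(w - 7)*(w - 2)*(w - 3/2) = w^4/4 - 19*w^3/8 + 17*w^2/4 + 13*w/8 - 21/4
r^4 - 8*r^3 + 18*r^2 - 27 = (r - 3)^3*(r + 1)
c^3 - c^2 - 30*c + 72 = (c - 4)*(c - 3)*(c + 6)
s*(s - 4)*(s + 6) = s^3 + 2*s^2 - 24*s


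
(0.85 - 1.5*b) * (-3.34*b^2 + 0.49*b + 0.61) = 5.01*b^3 - 3.574*b^2 - 0.4985*b + 0.5185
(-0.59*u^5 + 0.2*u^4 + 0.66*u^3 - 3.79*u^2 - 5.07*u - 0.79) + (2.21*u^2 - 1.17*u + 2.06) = -0.59*u^5 + 0.2*u^4 + 0.66*u^3 - 1.58*u^2 - 6.24*u + 1.27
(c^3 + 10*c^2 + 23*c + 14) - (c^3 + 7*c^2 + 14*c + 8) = 3*c^2 + 9*c + 6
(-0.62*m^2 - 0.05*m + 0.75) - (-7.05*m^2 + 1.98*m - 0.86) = 6.43*m^2 - 2.03*m + 1.61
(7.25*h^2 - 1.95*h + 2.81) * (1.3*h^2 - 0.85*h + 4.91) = 9.425*h^4 - 8.6975*h^3 + 40.908*h^2 - 11.963*h + 13.7971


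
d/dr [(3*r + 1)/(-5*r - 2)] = -1/(5*r + 2)^2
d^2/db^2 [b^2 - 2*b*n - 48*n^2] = 2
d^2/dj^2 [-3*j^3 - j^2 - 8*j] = -18*j - 2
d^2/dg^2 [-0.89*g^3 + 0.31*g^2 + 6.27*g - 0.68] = 0.62 - 5.34*g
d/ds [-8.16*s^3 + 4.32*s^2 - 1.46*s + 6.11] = -24.48*s^2 + 8.64*s - 1.46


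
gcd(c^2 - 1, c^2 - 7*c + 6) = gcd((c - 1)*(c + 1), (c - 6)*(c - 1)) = c - 1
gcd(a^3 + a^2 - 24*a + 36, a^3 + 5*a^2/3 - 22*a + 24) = a^2 + 3*a - 18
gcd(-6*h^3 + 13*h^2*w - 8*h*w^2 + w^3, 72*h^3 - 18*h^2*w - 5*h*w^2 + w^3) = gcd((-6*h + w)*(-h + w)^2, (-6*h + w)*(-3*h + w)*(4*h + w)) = -6*h + w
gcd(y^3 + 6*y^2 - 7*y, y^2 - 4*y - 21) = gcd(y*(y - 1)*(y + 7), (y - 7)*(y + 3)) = 1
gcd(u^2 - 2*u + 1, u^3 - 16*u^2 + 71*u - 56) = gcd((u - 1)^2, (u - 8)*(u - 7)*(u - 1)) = u - 1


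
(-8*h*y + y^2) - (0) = -8*h*y + y^2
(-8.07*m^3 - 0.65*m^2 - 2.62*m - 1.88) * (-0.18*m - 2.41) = 1.4526*m^4 + 19.5657*m^3 + 2.0381*m^2 + 6.6526*m + 4.5308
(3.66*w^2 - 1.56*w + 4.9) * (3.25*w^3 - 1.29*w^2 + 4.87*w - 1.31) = 11.895*w^5 - 9.7914*w^4 + 35.7616*w^3 - 18.7128*w^2 + 25.9066*w - 6.419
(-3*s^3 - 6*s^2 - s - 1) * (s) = -3*s^4 - 6*s^3 - s^2 - s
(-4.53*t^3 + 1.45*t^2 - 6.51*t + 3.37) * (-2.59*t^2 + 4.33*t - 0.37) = 11.7327*t^5 - 23.3704*t^4 + 24.8155*t^3 - 37.4531*t^2 + 17.0008*t - 1.2469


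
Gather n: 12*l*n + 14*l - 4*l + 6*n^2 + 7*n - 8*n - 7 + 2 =10*l + 6*n^2 + n*(12*l - 1) - 5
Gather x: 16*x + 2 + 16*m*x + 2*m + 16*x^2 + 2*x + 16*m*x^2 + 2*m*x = 2*m + x^2*(16*m + 16) + x*(18*m + 18) + 2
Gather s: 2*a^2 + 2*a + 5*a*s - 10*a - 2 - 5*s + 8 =2*a^2 - 8*a + s*(5*a - 5) + 6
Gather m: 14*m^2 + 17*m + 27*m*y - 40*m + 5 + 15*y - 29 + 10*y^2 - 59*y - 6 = 14*m^2 + m*(27*y - 23) + 10*y^2 - 44*y - 30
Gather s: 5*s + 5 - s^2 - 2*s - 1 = -s^2 + 3*s + 4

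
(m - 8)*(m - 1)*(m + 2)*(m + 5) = m^4 - 2*m^3 - 45*m^2 - 34*m + 80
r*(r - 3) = r^2 - 3*r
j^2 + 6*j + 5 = (j + 1)*(j + 5)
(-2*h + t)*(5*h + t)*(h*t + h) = -10*h^3*t - 10*h^3 + 3*h^2*t^2 + 3*h^2*t + h*t^3 + h*t^2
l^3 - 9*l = l*(l - 3)*(l + 3)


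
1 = 1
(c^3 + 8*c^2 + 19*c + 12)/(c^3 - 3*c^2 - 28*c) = (c^2 + 4*c + 3)/(c*(c - 7))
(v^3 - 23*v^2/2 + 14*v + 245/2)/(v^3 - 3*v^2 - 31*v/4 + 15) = 2*(v^2 - 14*v + 49)/(2*v^2 - 11*v + 12)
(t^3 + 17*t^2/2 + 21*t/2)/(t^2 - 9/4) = 2*t*(t + 7)/(2*t - 3)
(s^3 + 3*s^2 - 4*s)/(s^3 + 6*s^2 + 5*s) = (s^2 + 3*s - 4)/(s^2 + 6*s + 5)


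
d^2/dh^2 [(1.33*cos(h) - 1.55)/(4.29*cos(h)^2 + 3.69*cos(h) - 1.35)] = (1.71188485174499*(1 - cos(h)^2)^2 - 0.31002331002331*cos(h)^5 + 0.967007351622735*cos(h)^3 + 1.89412081064485*cos(h)^2 - 1.2121850470914*cos(h) - 2.30606645379984)/(1.0*cos(h)^2 + 0.86013986013986*cos(h) - 0.314685314685315)^3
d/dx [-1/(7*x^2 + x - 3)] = (14*x + 1)/(7*x^2 + x - 3)^2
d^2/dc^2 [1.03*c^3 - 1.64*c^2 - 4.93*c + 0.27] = 6.18*c - 3.28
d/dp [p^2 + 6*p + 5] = 2*p + 6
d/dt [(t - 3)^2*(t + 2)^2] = 2*(t - 3)*(t + 2)*(2*t - 1)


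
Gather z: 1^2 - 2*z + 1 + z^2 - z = z^2 - 3*z + 2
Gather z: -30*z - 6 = -30*z - 6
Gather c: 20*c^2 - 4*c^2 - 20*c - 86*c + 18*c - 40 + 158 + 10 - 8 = 16*c^2 - 88*c + 120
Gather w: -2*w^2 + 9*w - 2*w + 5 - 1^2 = -2*w^2 + 7*w + 4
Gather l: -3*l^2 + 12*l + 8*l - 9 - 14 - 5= -3*l^2 + 20*l - 28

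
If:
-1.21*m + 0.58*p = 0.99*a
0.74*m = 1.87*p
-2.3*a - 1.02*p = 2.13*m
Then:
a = 0.00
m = 0.00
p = 0.00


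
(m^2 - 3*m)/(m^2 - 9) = m/(m + 3)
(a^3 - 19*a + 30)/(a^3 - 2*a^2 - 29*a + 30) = (a^2 - 5*a + 6)/(a^2 - 7*a + 6)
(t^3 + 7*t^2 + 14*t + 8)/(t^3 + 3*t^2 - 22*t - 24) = (t^2 + 6*t + 8)/(t^2 + 2*t - 24)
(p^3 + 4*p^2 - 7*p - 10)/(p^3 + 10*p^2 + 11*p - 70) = (p + 1)/(p + 7)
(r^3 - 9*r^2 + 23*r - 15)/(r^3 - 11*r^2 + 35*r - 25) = (r - 3)/(r - 5)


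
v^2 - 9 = (v - 3)*(v + 3)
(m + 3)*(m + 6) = m^2 + 9*m + 18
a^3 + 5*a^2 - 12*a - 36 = (a - 3)*(a + 2)*(a + 6)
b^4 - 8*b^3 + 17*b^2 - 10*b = b*(b - 5)*(b - 2)*(b - 1)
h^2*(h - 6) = h^3 - 6*h^2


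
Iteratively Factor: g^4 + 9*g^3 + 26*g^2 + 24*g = (g)*(g^3 + 9*g^2 + 26*g + 24) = g*(g + 3)*(g^2 + 6*g + 8) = g*(g + 3)*(g + 4)*(g + 2)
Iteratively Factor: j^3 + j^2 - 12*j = (j - 3)*(j^2 + 4*j) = j*(j - 3)*(j + 4)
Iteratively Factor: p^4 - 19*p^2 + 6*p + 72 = (p - 3)*(p^3 + 3*p^2 - 10*p - 24) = (p - 3)*(p + 4)*(p^2 - p - 6) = (p - 3)*(p + 2)*(p + 4)*(p - 3)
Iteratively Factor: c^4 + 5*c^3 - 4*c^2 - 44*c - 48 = (c - 3)*(c^3 + 8*c^2 + 20*c + 16) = (c - 3)*(c + 4)*(c^2 + 4*c + 4) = (c - 3)*(c + 2)*(c + 4)*(c + 2)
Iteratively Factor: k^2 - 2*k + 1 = (k - 1)*(k - 1)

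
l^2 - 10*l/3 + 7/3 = (l - 7/3)*(l - 1)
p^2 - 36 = (p - 6)*(p + 6)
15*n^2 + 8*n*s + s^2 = (3*n + s)*(5*n + s)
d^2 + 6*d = d*(d + 6)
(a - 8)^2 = a^2 - 16*a + 64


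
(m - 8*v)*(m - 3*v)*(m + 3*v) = m^3 - 8*m^2*v - 9*m*v^2 + 72*v^3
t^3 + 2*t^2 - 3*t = t*(t - 1)*(t + 3)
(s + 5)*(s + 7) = s^2 + 12*s + 35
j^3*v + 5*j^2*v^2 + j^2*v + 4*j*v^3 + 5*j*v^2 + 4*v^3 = (j + v)*(j + 4*v)*(j*v + v)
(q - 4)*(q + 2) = q^2 - 2*q - 8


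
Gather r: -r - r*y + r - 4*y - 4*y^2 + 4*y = -r*y - 4*y^2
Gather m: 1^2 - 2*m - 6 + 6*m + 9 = 4*m + 4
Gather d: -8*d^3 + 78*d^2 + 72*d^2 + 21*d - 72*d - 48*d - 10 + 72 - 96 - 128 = -8*d^3 + 150*d^2 - 99*d - 162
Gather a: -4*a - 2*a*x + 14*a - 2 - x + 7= a*(10 - 2*x) - x + 5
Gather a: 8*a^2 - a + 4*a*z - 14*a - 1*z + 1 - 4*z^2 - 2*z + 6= 8*a^2 + a*(4*z - 15) - 4*z^2 - 3*z + 7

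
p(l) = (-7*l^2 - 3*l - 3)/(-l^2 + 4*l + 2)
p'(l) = (-14*l - 3)/(-l^2 + 4*l + 2) + (2*l - 4)*(-7*l^2 - 3*l - 3)/(-l^2 + 4*l + 2)^2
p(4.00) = -63.50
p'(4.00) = -156.50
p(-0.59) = 5.18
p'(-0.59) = 30.45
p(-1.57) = 2.30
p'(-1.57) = -0.37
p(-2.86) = 2.93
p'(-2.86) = -0.48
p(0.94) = -2.46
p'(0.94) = -2.24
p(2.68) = -11.07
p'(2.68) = -10.04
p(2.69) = -11.17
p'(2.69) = -10.15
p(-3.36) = 3.17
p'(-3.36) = -0.44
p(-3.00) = 3.00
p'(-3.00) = -0.47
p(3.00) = -15.00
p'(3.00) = -15.00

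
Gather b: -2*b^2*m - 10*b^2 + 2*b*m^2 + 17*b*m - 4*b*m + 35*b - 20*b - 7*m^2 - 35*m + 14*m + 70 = b^2*(-2*m - 10) + b*(2*m^2 + 13*m + 15) - 7*m^2 - 21*m + 70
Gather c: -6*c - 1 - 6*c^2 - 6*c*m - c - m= -6*c^2 + c*(-6*m - 7) - m - 1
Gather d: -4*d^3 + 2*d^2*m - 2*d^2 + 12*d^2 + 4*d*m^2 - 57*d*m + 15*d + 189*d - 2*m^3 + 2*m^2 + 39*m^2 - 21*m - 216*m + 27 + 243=-4*d^3 + d^2*(2*m + 10) + d*(4*m^2 - 57*m + 204) - 2*m^3 + 41*m^2 - 237*m + 270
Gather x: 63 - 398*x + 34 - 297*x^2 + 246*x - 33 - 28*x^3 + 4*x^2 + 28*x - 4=-28*x^3 - 293*x^2 - 124*x + 60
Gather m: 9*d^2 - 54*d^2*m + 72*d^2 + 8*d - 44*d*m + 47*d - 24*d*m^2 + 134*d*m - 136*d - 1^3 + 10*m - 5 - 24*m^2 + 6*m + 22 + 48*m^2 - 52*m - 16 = 81*d^2 - 81*d + m^2*(24 - 24*d) + m*(-54*d^2 + 90*d - 36)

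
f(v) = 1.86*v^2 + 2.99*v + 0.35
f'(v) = 3.72*v + 2.99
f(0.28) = 1.33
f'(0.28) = 4.03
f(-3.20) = 9.83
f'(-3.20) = -8.91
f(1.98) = 13.56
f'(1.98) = 10.36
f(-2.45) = 4.19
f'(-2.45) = -6.12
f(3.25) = 29.71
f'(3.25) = 15.08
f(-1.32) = -0.36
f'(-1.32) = -1.92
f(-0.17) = -0.10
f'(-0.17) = 2.36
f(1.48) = 8.85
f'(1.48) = 8.50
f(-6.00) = 49.37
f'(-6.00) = -19.33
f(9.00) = 177.92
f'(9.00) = 36.47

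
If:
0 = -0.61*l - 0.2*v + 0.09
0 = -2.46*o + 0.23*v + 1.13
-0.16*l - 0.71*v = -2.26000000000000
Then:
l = -0.97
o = 0.78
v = 3.40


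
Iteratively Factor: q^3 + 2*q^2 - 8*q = (q)*(q^2 + 2*q - 8) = q*(q - 2)*(q + 4)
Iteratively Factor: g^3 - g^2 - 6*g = (g + 2)*(g^2 - 3*g) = (g - 3)*(g + 2)*(g)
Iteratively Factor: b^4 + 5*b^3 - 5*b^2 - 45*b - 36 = (b - 3)*(b^3 + 8*b^2 + 19*b + 12) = (b - 3)*(b + 1)*(b^2 + 7*b + 12) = (b - 3)*(b + 1)*(b + 3)*(b + 4)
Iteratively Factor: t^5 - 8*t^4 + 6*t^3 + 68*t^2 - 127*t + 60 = (t - 1)*(t^4 - 7*t^3 - t^2 + 67*t - 60) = (t - 5)*(t - 1)*(t^3 - 2*t^2 - 11*t + 12) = (t - 5)*(t - 1)*(t + 3)*(t^2 - 5*t + 4) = (t - 5)*(t - 1)^2*(t + 3)*(t - 4)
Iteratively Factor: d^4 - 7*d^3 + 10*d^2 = (d)*(d^3 - 7*d^2 + 10*d) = d^2*(d^2 - 7*d + 10) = d^2*(d - 2)*(d - 5)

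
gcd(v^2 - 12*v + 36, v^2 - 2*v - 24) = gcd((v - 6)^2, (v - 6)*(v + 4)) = v - 6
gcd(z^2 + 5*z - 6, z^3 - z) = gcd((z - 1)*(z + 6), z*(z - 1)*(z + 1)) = z - 1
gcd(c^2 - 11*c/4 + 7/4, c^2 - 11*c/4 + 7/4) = c^2 - 11*c/4 + 7/4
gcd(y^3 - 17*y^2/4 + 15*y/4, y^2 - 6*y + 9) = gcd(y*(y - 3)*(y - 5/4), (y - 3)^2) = y - 3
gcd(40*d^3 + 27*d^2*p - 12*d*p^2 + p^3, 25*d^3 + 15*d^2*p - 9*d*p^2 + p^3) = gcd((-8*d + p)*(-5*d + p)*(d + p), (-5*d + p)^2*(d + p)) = -5*d^2 - 4*d*p + p^2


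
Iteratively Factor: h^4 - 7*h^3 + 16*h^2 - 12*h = (h - 2)*(h^3 - 5*h^2 + 6*h) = h*(h - 2)*(h^2 - 5*h + 6) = h*(h - 3)*(h - 2)*(h - 2)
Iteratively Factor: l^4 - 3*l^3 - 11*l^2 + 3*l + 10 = (l + 2)*(l^3 - 5*l^2 - l + 5) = (l + 1)*(l + 2)*(l^2 - 6*l + 5) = (l - 5)*(l + 1)*(l + 2)*(l - 1)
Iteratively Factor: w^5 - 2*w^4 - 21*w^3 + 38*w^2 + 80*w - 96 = (w + 2)*(w^4 - 4*w^3 - 13*w^2 + 64*w - 48) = (w - 4)*(w + 2)*(w^3 - 13*w + 12) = (w - 4)*(w - 3)*(w + 2)*(w^2 + 3*w - 4) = (w - 4)*(w - 3)*(w - 1)*(w + 2)*(w + 4)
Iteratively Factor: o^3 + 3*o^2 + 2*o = (o)*(o^2 + 3*o + 2) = o*(o + 2)*(o + 1)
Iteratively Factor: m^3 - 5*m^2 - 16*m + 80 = (m + 4)*(m^2 - 9*m + 20) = (m - 4)*(m + 4)*(m - 5)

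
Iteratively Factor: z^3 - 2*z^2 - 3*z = (z)*(z^2 - 2*z - 3) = z*(z + 1)*(z - 3)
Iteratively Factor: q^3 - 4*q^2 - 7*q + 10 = (q - 5)*(q^2 + q - 2) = (q - 5)*(q + 2)*(q - 1)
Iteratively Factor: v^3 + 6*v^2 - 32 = (v - 2)*(v^2 + 8*v + 16) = (v - 2)*(v + 4)*(v + 4)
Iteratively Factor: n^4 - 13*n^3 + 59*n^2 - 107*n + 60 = (n - 4)*(n^3 - 9*n^2 + 23*n - 15) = (n - 4)*(n - 3)*(n^2 - 6*n + 5) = (n - 4)*(n - 3)*(n - 1)*(n - 5)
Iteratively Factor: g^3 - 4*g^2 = (g - 4)*(g^2) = g*(g - 4)*(g)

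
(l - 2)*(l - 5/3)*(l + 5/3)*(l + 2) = l^4 - 61*l^2/9 + 100/9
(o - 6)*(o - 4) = o^2 - 10*o + 24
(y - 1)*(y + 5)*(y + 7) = y^3 + 11*y^2 + 23*y - 35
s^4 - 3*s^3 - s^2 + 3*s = s*(s - 3)*(s - 1)*(s + 1)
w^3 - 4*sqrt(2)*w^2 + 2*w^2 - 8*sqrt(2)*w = w*(w + 2)*(w - 4*sqrt(2))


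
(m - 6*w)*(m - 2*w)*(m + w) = m^3 - 7*m^2*w + 4*m*w^2 + 12*w^3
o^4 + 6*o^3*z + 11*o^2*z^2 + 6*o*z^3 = o*(o + z)*(o + 2*z)*(o + 3*z)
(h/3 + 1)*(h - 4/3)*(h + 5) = h^3/3 + 20*h^2/9 + 13*h/9 - 20/3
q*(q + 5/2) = q^2 + 5*q/2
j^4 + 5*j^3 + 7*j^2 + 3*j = j*(j + 1)^2*(j + 3)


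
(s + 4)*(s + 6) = s^2 + 10*s + 24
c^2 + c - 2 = (c - 1)*(c + 2)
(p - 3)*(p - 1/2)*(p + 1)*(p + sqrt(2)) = p^4 - 5*p^3/2 + sqrt(2)*p^3 - 5*sqrt(2)*p^2/2 - 2*p^2 - 2*sqrt(2)*p + 3*p/2 + 3*sqrt(2)/2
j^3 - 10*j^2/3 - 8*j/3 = j*(j - 4)*(j + 2/3)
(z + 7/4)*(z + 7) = z^2 + 35*z/4 + 49/4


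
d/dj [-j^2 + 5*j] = 5 - 2*j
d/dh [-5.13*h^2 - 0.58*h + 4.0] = -10.26*h - 0.58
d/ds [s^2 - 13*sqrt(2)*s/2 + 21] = 2*s - 13*sqrt(2)/2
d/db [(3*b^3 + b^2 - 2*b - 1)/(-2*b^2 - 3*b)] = (-6*b^4 - 18*b^3 - 7*b^2 - 4*b - 3)/(b^2*(4*b^2 + 12*b + 9))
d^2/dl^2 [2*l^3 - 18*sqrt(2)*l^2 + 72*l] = 12*l - 36*sqrt(2)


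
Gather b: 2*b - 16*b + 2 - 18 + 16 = -14*b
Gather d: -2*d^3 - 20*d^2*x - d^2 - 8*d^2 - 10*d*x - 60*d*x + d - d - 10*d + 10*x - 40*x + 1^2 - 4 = -2*d^3 + d^2*(-20*x - 9) + d*(-70*x - 10) - 30*x - 3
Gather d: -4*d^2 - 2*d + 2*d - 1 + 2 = 1 - 4*d^2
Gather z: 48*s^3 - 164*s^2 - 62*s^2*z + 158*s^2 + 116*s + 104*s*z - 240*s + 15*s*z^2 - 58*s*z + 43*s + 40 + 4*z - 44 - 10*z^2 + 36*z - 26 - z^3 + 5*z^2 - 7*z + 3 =48*s^3 - 6*s^2 - 81*s - z^3 + z^2*(15*s - 5) + z*(-62*s^2 + 46*s + 33) - 27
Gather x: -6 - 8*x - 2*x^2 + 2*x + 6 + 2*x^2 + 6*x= 0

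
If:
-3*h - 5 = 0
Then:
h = -5/3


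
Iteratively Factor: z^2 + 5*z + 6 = (z + 2)*(z + 3)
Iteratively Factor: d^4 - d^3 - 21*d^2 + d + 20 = (d + 1)*(d^3 - 2*d^2 - 19*d + 20) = (d - 5)*(d + 1)*(d^2 + 3*d - 4) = (d - 5)*(d - 1)*(d + 1)*(d + 4)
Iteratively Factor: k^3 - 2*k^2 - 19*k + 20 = (k - 1)*(k^2 - k - 20) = (k - 1)*(k + 4)*(k - 5)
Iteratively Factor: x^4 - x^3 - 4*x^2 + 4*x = (x)*(x^3 - x^2 - 4*x + 4) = x*(x - 1)*(x^2 - 4) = x*(x - 2)*(x - 1)*(x + 2)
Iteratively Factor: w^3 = (w)*(w^2) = w^2*(w)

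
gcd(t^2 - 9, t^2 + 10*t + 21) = t + 3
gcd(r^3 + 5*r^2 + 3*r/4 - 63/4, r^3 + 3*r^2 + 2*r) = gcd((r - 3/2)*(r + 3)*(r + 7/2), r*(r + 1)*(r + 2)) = 1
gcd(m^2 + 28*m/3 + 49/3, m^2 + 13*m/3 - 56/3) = m + 7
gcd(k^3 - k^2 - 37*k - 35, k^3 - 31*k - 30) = k^2 + 6*k + 5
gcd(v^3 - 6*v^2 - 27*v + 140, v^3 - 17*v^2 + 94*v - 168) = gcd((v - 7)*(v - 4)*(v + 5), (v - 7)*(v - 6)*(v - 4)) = v^2 - 11*v + 28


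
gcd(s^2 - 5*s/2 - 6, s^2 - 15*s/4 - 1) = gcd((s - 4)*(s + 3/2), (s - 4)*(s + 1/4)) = s - 4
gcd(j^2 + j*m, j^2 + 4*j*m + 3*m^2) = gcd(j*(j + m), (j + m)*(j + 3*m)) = j + m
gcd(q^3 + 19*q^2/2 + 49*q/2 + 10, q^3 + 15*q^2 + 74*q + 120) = q^2 + 9*q + 20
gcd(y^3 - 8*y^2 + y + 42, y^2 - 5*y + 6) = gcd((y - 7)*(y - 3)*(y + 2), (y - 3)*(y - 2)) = y - 3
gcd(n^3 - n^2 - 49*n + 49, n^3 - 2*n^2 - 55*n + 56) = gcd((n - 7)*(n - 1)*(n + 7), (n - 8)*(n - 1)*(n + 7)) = n^2 + 6*n - 7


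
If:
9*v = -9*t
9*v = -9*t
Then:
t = -v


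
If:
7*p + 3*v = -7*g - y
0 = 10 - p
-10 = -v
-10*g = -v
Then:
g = 1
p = 10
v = 10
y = -107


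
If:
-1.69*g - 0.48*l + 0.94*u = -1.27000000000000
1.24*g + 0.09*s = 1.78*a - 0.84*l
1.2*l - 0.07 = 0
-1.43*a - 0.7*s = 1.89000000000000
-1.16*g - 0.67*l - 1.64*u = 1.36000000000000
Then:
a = 0.02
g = 0.19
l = 0.06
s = -2.74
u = -0.99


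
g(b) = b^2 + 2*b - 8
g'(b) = 2*b + 2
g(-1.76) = -8.42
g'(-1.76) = -1.52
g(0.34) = -7.20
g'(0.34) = 2.68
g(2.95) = 6.60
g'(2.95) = 7.90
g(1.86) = -0.82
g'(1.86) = 5.72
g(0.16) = -7.65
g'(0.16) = 2.32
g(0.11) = -7.77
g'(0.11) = 2.22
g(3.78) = 13.85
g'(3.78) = 9.56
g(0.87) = -5.50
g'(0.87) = 3.74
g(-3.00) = -5.00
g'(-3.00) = -4.00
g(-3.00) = -5.00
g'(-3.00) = -4.00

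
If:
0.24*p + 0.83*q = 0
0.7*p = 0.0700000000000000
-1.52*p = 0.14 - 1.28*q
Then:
No Solution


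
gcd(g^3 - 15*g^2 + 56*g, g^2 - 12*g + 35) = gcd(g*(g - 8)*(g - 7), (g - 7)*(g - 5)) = g - 7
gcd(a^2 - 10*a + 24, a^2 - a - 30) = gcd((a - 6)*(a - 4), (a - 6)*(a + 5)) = a - 6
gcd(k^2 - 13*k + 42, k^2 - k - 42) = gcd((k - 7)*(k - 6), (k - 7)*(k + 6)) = k - 7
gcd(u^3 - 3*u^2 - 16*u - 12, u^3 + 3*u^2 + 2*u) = u^2 + 3*u + 2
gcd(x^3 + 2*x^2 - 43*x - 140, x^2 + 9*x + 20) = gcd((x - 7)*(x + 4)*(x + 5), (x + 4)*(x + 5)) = x^2 + 9*x + 20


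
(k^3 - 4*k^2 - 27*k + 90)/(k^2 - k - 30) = k - 3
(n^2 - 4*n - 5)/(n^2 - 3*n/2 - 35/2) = 2*(n + 1)/(2*n + 7)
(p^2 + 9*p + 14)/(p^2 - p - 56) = (p + 2)/(p - 8)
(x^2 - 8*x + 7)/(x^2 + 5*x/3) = 3*(x^2 - 8*x + 7)/(x*(3*x + 5))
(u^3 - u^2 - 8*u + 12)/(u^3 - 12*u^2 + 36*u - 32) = (u + 3)/(u - 8)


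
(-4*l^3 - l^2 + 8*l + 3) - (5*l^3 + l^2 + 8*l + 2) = -9*l^3 - 2*l^2 + 1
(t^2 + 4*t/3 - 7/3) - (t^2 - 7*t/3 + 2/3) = 11*t/3 - 3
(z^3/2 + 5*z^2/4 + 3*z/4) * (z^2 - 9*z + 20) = z^5/2 - 13*z^4/4 - z^3/2 + 73*z^2/4 + 15*z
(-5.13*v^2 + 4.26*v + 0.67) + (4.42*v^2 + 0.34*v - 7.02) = -0.71*v^2 + 4.6*v - 6.35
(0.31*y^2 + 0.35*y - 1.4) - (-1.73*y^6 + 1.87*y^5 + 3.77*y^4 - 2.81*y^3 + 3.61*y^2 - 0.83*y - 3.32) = 1.73*y^6 - 1.87*y^5 - 3.77*y^4 + 2.81*y^3 - 3.3*y^2 + 1.18*y + 1.92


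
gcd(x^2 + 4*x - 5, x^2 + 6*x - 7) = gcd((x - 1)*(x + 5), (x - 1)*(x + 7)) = x - 1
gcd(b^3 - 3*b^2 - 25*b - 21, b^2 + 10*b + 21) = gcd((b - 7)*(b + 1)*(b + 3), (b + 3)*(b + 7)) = b + 3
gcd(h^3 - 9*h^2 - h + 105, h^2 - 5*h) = h - 5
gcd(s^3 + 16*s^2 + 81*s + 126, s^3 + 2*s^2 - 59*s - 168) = s^2 + 10*s + 21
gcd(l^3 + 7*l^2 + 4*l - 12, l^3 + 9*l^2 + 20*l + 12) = l^2 + 8*l + 12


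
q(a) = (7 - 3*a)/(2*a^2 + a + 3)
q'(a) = (7 - 3*a)*(-4*a - 1)/(2*a^2 + a + 3)^2 - 3/(2*a^2 + a + 3)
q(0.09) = 2.17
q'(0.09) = -1.91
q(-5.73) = 0.38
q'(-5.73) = 0.09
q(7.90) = -0.12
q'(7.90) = 0.01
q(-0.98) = 2.52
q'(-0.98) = 1.11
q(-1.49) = 1.93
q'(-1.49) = 1.10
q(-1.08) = 2.41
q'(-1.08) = 1.17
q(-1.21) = 2.25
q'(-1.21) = 1.20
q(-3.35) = 0.77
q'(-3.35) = 0.30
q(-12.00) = 0.15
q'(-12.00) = 0.02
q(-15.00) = 0.12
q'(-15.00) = 0.01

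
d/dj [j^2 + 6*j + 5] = 2*j + 6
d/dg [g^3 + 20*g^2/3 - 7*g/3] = 3*g^2 + 40*g/3 - 7/3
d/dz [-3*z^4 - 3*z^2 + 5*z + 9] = -12*z^3 - 6*z + 5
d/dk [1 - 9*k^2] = -18*k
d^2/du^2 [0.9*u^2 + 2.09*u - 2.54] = 1.80000000000000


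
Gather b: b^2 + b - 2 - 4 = b^2 + b - 6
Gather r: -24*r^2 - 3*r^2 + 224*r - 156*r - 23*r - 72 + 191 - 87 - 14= -27*r^2 + 45*r + 18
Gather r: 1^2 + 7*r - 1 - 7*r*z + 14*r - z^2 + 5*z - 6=r*(21 - 7*z) - z^2 + 5*z - 6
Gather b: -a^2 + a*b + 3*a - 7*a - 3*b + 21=-a^2 - 4*a + b*(a - 3) + 21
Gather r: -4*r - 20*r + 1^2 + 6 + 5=12 - 24*r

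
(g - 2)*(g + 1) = g^2 - g - 2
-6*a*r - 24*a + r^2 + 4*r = (-6*a + r)*(r + 4)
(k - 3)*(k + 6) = k^2 + 3*k - 18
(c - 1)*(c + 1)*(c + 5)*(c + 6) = c^4 + 11*c^3 + 29*c^2 - 11*c - 30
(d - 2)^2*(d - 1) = d^3 - 5*d^2 + 8*d - 4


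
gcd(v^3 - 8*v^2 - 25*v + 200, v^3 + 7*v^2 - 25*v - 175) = v^2 - 25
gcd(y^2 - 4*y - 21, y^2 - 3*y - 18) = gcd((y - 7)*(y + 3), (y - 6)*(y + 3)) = y + 3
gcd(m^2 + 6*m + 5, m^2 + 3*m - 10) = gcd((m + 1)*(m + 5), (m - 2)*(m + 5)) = m + 5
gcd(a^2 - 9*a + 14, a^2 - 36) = 1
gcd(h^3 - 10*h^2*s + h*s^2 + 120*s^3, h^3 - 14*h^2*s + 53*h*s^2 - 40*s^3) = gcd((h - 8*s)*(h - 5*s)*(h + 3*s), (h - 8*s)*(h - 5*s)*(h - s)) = h^2 - 13*h*s + 40*s^2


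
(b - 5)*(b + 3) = b^2 - 2*b - 15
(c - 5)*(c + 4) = c^2 - c - 20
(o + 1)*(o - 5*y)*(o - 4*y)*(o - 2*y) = o^4 - 11*o^3*y + o^3 + 38*o^2*y^2 - 11*o^2*y - 40*o*y^3 + 38*o*y^2 - 40*y^3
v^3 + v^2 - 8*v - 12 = (v - 3)*(v + 2)^2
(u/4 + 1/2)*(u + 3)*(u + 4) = u^3/4 + 9*u^2/4 + 13*u/2 + 6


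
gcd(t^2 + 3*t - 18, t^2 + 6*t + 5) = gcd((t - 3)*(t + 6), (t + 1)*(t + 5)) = 1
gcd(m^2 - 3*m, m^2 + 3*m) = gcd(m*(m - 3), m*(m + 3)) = m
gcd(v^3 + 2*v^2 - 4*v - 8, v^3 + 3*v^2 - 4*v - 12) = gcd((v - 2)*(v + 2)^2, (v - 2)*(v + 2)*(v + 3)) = v^2 - 4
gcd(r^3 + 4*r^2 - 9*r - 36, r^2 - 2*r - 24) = r + 4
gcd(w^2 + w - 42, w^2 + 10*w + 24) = 1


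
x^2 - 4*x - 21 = (x - 7)*(x + 3)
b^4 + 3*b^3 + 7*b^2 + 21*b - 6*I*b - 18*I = (b + 3)*(b - 2*I)*(b - I)*(b + 3*I)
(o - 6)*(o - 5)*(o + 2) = o^3 - 9*o^2 + 8*o + 60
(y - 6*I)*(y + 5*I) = y^2 - I*y + 30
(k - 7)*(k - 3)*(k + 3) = k^3 - 7*k^2 - 9*k + 63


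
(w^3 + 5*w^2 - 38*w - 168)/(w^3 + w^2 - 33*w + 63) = (w^2 - 2*w - 24)/(w^2 - 6*w + 9)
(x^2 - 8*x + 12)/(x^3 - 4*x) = (x - 6)/(x*(x + 2))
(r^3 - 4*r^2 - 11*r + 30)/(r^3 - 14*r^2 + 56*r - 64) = (r^2 - 2*r - 15)/(r^2 - 12*r + 32)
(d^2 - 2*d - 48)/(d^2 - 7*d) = (d^2 - 2*d - 48)/(d*(d - 7))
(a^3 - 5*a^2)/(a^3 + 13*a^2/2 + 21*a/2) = 2*a*(a - 5)/(2*a^2 + 13*a + 21)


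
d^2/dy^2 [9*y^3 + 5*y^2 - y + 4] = 54*y + 10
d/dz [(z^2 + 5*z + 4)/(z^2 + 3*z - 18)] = 2*(-z^2 - 22*z - 51)/(z^4 + 6*z^3 - 27*z^2 - 108*z + 324)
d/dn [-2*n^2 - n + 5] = -4*n - 1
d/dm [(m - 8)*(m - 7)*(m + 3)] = 3*m^2 - 24*m + 11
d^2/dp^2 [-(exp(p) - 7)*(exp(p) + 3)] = 4*(1 - exp(p))*exp(p)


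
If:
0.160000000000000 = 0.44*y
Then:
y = 0.36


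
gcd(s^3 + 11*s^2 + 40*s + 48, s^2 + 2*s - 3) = s + 3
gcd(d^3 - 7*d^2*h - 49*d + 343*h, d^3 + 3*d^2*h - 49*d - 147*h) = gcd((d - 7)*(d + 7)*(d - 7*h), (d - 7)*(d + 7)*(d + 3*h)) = d^2 - 49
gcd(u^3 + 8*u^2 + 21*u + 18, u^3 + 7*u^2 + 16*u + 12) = u^2 + 5*u + 6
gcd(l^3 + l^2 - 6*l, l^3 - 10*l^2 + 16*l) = l^2 - 2*l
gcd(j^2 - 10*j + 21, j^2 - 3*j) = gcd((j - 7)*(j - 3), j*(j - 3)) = j - 3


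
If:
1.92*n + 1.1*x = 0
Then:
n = -0.572916666666667*x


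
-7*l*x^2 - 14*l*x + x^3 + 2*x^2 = x*(-7*l + x)*(x + 2)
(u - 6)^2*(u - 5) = u^3 - 17*u^2 + 96*u - 180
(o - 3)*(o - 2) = o^2 - 5*o + 6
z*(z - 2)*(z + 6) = z^3 + 4*z^2 - 12*z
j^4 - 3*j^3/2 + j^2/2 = j^2*(j - 1)*(j - 1/2)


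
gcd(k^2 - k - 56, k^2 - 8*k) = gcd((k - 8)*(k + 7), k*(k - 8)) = k - 8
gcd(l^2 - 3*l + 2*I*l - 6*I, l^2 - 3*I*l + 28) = 1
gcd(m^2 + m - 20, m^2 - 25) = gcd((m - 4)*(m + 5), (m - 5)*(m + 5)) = m + 5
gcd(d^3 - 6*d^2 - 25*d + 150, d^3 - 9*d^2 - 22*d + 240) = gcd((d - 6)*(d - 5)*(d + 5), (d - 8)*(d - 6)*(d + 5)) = d^2 - d - 30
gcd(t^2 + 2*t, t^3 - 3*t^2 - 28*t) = t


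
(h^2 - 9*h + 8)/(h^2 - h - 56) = (h - 1)/(h + 7)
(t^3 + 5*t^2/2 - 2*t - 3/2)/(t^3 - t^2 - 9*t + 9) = (t + 1/2)/(t - 3)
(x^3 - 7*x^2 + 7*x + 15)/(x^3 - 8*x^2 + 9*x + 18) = (x - 5)/(x - 6)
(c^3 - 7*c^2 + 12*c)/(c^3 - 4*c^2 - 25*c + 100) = c*(c - 3)/(c^2 - 25)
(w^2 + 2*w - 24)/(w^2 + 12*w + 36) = (w - 4)/(w + 6)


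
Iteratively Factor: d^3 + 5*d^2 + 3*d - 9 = (d + 3)*(d^2 + 2*d - 3) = (d + 3)^2*(d - 1)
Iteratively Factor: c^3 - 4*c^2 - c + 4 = (c - 1)*(c^2 - 3*c - 4) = (c - 1)*(c + 1)*(c - 4)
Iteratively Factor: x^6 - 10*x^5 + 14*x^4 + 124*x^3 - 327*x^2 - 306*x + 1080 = (x - 4)*(x^5 - 6*x^4 - 10*x^3 + 84*x^2 + 9*x - 270) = (x - 5)*(x - 4)*(x^4 - x^3 - 15*x^2 + 9*x + 54) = (x - 5)*(x - 4)*(x + 3)*(x^3 - 4*x^2 - 3*x + 18) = (x - 5)*(x - 4)*(x - 3)*(x + 3)*(x^2 - x - 6) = (x - 5)*(x - 4)*(x - 3)*(x + 2)*(x + 3)*(x - 3)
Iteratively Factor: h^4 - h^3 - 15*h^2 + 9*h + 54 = (h - 3)*(h^3 + 2*h^2 - 9*h - 18) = (h - 3)^2*(h^2 + 5*h + 6) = (h - 3)^2*(h + 3)*(h + 2)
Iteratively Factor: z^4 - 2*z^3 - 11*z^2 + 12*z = (z + 3)*(z^3 - 5*z^2 + 4*z) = (z - 1)*(z + 3)*(z^2 - 4*z) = (z - 4)*(z - 1)*(z + 3)*(z)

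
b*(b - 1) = b^2 - b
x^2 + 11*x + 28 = (x + 4)*(x + 7)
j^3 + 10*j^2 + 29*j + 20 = (j + 1)*(j + 4)*(j + 5)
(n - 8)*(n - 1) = n^2 - 9*n + 8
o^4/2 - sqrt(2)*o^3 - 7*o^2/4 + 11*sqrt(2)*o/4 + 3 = (o/2 + sqrt(2)/2)*(o - 2*sqrt(2))*(o - 3*sqrt(2)/2)*(o + sqrt(2)/2)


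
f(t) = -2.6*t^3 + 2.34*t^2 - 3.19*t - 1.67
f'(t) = -7.8*t^2 + 4.68*t - 3.19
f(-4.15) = 237.70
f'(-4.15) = -156.95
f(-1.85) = 28.70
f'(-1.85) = -38.54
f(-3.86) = 195.04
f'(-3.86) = -137.47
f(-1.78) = 26.09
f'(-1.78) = -36.23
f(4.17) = -162.81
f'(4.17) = -119.31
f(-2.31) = 50.23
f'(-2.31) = -55.62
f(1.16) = -6.28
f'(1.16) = -8.26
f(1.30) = -7.57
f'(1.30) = -10.29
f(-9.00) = 2111.98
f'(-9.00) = -677.11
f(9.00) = -1736.24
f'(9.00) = -592.87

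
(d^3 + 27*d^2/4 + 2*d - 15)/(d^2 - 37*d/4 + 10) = (d^2 + 8*d + 12)/(d - 8)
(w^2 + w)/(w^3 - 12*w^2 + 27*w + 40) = w/(w^2 - 13*w + 40)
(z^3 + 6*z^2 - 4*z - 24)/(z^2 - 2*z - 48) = (z^2 - 4)/(z - 8)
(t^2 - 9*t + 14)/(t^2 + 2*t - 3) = (t^2 - 9*t + 14)/(t^2 + 2*t - 3)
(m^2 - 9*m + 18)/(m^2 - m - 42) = (-m^2 + 9*m - 18)/(-m^2 + m + 42)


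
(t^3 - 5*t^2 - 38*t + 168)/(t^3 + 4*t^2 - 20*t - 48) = (t - 7)/(t + 2)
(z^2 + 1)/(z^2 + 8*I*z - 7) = (z - I)/(z + 7*I)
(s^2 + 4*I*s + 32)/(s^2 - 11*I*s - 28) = (s + 8*I)/(s - 7*I)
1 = 1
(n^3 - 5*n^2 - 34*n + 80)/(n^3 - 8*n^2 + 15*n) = (n^3 - 5*n^2 - 34*n + 80)/(n*(n^2 - 8*n + 15))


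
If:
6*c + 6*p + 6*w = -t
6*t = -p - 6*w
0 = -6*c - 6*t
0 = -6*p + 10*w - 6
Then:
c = 90/403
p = -198/403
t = -90/403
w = 123/403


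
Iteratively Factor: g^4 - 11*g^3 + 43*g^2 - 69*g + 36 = (g - 3)*(g^3 - 8*g^2 + 19*g - 12) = (g - 3)*(g - 1)*(g^2 - 7*g + 12) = (g - 4)*(g - 3)*(g - 1)*(g - 3)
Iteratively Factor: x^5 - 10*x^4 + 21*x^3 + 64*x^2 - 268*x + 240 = (x - 2)*(x^4 - 8*x^3 + 5*x^2 + 74*x - 120) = (x - 2)^2*(x^3 - 6*x^2 - 7*x + 60) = (x - 4)*(x - 2)^2*(x^2 - 2*x - 15) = (x - 5)*(x - 4)*(x - 2)^2*(x + 3)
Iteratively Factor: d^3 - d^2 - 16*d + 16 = (d - 1)*(d^2 - 16) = (d - 1)*(d + 4)*(d - 4)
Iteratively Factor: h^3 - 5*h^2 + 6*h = (h - 2)*(h^2 - 3*h) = (h - 3)*(h - 2)*(h)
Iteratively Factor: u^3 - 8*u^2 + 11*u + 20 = (u + 1)*(u^2 - 9*u + 20) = (u - 5)*(u + 1)*(u - 4)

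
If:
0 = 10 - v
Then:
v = 10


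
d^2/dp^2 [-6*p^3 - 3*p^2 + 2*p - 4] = -36*p - 6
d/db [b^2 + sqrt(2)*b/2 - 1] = 2*b + sqrt(2)/2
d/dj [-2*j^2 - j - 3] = -4*j - 1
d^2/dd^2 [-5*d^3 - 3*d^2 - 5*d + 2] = -30*d - 6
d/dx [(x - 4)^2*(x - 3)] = (x - 4)*(3*x - 10)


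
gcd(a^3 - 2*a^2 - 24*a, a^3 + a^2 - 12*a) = a^2 + 4*a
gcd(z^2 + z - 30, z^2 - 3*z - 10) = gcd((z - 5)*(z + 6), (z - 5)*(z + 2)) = z - 5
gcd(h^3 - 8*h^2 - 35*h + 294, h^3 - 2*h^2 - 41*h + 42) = h^2 - h - 42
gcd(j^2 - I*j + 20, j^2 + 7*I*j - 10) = 1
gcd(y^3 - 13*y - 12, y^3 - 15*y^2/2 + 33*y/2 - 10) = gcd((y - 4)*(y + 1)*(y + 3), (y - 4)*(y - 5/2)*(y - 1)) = y - 4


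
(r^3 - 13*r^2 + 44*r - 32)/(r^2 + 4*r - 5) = (r^2 - 12*r + 32)/(r + 5)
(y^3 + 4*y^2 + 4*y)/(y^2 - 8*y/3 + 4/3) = 3*y*(y^2 + 4*y + 4)/(3*y^2 - 8*y + 4)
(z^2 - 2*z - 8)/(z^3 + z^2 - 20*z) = (z + 2)/(z*(z + 5))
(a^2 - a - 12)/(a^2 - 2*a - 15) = (a - 4)/(a - 5)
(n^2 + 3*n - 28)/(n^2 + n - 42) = (n - 4)/(n - 6)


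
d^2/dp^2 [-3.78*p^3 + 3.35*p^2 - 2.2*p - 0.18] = 6.7 - 22.68*p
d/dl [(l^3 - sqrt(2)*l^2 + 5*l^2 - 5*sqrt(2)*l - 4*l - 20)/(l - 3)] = (2*l^3 - 4*l^2 - sqrt(2)*l^2 - 30*l + 6*sqrt(2)*l + 15*sqrt(2) + 32)/(l^2 - 6*l + 9)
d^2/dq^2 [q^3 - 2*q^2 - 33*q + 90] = 6*q - 4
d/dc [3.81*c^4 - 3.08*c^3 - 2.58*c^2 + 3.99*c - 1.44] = 15.24*c^3 - 9.24*c^2 - 5.16*c + 3.99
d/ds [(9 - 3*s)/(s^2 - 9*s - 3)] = 3*(s^2 - 6*s + 30)/(s^4 - 18*s^3 + 75*s^2 + 54*s + 9)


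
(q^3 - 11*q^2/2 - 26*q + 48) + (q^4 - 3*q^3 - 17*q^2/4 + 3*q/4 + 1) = q^4 - 2*q^3 - 39*q^2/4 - 101*q/4 + 49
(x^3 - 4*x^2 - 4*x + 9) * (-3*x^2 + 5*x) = -3*x^5 + 17*x^4 - 8*x^3 - 47*x^2 + 45*x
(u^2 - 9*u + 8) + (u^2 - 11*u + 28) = 2*u^2 - 20*u + 36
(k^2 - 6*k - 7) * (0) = 0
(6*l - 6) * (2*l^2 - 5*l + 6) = 12*l^3 - 42*l^2 + 66*l - 36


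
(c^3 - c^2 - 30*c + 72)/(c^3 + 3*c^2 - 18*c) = (c - 4)/c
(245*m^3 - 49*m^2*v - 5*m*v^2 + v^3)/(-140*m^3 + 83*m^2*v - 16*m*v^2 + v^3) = (7*m + v)/(-4*m + v)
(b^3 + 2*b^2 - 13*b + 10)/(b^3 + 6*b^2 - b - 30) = (b - 1)/(b + 3)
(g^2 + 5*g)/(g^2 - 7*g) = (g + 5)/(g - 7)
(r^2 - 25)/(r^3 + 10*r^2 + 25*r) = (r - 5)/(r*(r + 5))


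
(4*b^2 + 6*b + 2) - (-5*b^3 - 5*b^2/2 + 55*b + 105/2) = 5*b^3 + 13*b^2/2 - 49*b - 101/2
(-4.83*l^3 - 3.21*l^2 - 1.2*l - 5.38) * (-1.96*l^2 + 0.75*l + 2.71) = 9.4668*l^5 + 2.6691*l^4 - 13.1448*l^3 + 0.9457*l^2 - 7.287*l - 14.5798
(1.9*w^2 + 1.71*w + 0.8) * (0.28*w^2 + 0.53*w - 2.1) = 0.532*w^4 + 1.4858*w^3 - 2.8597*w^2 - 3.167*w - 1.68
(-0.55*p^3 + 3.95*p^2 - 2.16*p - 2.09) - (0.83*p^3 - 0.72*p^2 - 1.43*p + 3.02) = -1.38*p^3 + 4.67*p^2 - 0.73*p - 5.11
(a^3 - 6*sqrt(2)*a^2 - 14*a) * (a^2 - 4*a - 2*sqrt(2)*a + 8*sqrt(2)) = a^5 - 8*sqrt(2)*a^4 - 4*a^4 + 10*a^3 + 32*sqrt(2)*a^3 - 40*a^2 + 28*sqrt(2)*a^2 - 112*sqrt(2)*a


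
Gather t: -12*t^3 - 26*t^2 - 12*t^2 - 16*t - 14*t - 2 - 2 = -12*t^3 - 38*t^2 - 30*t - 4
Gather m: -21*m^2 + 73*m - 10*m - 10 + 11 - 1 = -21*m^2 + 63*m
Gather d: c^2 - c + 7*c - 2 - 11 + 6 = c^2 + 6*c - 7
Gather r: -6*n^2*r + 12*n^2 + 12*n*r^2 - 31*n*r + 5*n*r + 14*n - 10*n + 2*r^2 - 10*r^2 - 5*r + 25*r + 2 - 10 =12*n^2 + 4*n + r^2*(12*n - 8) + r*(-6*n^2 - 26*n + 20) - 8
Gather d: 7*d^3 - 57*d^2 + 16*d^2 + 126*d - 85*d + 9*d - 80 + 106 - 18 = 7*d^3 - 41*d^2 + 50*d + 8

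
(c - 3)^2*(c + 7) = c^3 + c^2 - 33*c + 63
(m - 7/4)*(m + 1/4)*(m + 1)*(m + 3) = m^4 + 5*m^3/2 - 55*m^2/16 - 25*m/4 - 21/16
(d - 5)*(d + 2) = d^2 - 3*d - 10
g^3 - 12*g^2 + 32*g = g*(g - 8)*(g - 4)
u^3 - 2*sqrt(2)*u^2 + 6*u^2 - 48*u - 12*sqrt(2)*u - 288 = (u + 6)*(u - 6*sqrt(2))*(u + 4*sqrt(2))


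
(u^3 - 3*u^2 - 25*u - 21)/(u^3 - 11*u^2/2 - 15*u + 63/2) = 2*(u + 1)/(2*u - 3)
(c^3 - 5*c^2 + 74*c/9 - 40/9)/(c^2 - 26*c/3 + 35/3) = (3*c^2 - 10*c + 8)/(3*(c - 7))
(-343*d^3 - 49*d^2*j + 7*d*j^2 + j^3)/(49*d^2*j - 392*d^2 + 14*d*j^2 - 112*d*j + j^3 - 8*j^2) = (-7*d + j)/(j - 8)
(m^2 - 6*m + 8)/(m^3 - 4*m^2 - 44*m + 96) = (m - 4)/(m^2 - 2*m - 48)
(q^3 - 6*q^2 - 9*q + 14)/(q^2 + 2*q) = q - 8 + 7/q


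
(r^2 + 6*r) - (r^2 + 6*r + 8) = -8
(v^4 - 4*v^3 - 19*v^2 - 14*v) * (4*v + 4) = 4*v^5 - 12*v^4 - 92*v^3 - 132*v^2 - 56*v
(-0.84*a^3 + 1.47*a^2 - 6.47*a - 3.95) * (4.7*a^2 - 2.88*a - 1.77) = -3.948*a^5 + 9.3282*a^4 - 33.1558*a^3 - 2.5333*a^2 + 22.8279*a + 6.9915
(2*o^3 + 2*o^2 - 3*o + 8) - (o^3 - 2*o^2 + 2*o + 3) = o^3 + 4*o^2 - 5*o + 5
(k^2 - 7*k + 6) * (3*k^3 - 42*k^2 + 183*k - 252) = 3*k^5 - 63*k^4 + 495*k^3 - 1785*k^2 + 2862*k - 1512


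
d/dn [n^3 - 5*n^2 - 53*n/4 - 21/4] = 3*n^2 - 10*n - 53/4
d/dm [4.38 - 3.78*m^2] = -7.56*m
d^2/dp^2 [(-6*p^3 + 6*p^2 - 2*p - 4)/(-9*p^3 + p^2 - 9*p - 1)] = 8*(-108*p^6 - 243*p^5 + 756*p^4 + 92*p^3 + 255*p^2 - 48*p + 76)/(729*p^9 - 243*p^8 + 2214*p^7 - 244*p^6 + 2160*p^5 + 246*p^4 + 702*p^3 + 240*p^2 + 27*p + 1)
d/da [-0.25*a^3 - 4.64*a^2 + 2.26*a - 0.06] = -0.75*a^2 - 9.28*a + 2.26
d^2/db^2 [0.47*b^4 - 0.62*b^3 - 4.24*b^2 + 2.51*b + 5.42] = 5.64*b^2 - 3.72*b - 8.48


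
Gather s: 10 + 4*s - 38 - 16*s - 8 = -12*s - 36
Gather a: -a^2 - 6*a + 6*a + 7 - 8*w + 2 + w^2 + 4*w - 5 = -a^2 + w^2 - 4*w + 4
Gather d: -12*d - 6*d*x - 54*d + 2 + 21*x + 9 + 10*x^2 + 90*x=d*(-6*x - 66) + 10*x^2 + 111*x + 11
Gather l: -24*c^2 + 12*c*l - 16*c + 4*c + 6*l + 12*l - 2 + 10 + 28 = -24*c^2 - 12*c + l*(12*c + 18) + 36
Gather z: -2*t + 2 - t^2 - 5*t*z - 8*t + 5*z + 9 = -t^2 - 10*t + z*(5 - 5*t) + 11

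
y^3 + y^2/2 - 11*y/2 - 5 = (y - 5/2)*(y + 1)*(y + 2)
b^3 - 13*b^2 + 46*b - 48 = (b - 8)*(b - 3)*(b - 2)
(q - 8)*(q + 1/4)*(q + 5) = q^3 - 11*q^2/4 - 163*q/4 - 10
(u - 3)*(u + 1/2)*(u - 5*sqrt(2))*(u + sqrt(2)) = u^4 - 4*sqrt(2)*u^3 - 5*u^3/2 - 23*u^2/2 + 10*sqrt(2)*u^2 + 6*sqrt(2)*u + 25*u + 15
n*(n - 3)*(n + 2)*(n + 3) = n^4 + 2*n^3 - 9*n^2 - 18*n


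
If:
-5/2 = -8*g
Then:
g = 5/16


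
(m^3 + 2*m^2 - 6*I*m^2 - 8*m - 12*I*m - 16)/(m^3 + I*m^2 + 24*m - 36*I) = (m^2 + m*(2 - 4*I) - 8*I)/(m^2 + 3*I*m + 18)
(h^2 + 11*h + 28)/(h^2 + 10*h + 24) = (h + 7)/(h + 6)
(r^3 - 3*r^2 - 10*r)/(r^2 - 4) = r*(r - 5)/(r - 2)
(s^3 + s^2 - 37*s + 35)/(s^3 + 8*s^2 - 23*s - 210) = (s - 1)/(s + 6)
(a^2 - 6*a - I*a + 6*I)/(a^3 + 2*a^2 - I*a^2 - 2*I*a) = (a - 6)/(a*(a + 2))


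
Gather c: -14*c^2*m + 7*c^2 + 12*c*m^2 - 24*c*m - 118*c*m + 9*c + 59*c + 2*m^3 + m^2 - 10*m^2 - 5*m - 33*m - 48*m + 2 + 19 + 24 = c^2*(7 - 14*m) + c*(12*m^2 - 142*m + 68) + 2*m^3 - 9*m^2 - 86*m + 45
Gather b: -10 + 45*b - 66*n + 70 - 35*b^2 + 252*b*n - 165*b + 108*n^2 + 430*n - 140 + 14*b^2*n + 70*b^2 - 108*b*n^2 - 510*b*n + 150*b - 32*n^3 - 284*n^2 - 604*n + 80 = b^2*(14*n + 35) + b*(-108*n^2 - 258*n + 30) - 32*n^3 - 176*n^2 - 240*n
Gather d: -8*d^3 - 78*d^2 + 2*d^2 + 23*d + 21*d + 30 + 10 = -8*d^3 - 76*d^2 + 44*d + 40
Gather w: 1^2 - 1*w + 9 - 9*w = 10 - 10*w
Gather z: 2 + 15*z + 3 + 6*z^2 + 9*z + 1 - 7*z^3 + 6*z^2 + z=-7*z^3 + 12*z^2 + 25*z + 6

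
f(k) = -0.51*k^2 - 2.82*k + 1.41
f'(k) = -1.02*k - 2.82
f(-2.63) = 5.30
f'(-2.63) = -0.14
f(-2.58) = 5.29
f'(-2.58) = -0.19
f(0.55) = -0.30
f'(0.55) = -3.38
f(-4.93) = 2.92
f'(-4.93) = 2.21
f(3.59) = -15.29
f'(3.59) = -6.48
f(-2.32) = 5.21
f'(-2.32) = -0.45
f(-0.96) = 3.65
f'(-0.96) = -1.84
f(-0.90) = 3.53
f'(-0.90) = -1.90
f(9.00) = -65.28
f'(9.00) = -12.00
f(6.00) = -33.87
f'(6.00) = -8.94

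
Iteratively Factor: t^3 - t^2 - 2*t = (t - 2)*(t^2 + t) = t*(t - 2)*(t + 1)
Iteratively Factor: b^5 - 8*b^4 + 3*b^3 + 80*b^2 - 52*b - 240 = (b + 2)*(b^4 - 10*b^3 + 23*b^2 + 34*b - 120) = (b - 4)*(b + 2)*(b^3 - 6*b^2 - b + 30) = (b - 5)*(b - 4)*(b + 2)*(b^2 - b - 6) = (b - 5)*(b - 4)*(b - 3)*(b + 2)*(b + 2)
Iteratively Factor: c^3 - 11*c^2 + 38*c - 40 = (c - 5)*(c^2 - 6*c + 8) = (c - 5)*(c - 2)*(c - 4)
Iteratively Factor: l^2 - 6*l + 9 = (l - 3)*(l - 3)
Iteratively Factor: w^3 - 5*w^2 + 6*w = (w)*(w^2 - 5*w + 6) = w*(w - 3)*(w - 2)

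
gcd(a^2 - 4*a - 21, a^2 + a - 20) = 1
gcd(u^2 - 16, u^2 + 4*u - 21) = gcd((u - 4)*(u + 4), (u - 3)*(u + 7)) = 1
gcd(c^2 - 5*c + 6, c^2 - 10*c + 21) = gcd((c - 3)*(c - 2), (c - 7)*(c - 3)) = c - 3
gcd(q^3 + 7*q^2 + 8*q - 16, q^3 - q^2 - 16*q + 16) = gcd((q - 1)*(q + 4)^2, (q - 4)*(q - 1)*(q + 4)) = q^2 + 3*q - 4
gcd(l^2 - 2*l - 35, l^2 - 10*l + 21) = l - 7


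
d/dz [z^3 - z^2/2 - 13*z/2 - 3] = 3*z^2 - z - 13/2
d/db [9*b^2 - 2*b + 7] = 18*b - 2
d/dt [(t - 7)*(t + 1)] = 2*t - 6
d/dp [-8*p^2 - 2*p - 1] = -16*p - 2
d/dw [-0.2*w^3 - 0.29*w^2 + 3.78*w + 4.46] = -0.6*w^2 - 0.58*w + 3.78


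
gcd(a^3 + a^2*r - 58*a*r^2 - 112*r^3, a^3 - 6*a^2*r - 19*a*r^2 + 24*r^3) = -a + 8*r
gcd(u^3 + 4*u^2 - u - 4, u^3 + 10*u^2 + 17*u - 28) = u^2 + 3*u - 4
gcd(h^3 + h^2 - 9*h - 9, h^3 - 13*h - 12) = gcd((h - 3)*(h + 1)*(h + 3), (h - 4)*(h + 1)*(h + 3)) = h^2 + 4*h + 3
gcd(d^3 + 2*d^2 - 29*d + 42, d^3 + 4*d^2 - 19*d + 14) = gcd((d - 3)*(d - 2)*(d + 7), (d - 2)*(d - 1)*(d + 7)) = d^2 + 5*d - 14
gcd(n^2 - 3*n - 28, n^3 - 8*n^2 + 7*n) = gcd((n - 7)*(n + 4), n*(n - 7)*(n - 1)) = n - 7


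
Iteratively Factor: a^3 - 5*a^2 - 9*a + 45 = (a - 5)*(a^2 - 9) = (a - 5)*(a - 3)*(a + 3)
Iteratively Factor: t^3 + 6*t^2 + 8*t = (t)*(t^2 + 6*t + 8) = t*(t + 2)*(t + 4)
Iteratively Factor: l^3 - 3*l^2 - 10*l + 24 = (l - 4)*(l^2 + l - 6) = (l - 4)*(l + 3)*(l - 2)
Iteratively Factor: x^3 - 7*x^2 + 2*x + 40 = (x - 4)*(x^2 - 3*x - 10) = (x - 5)*(x - 4)*(x + 2)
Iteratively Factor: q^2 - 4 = (q + 2)*(q - 2)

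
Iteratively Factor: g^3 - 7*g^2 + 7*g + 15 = (g + 1)*(g^2 - 8*g + 15) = (g - 5)*(g + 1)*(g - 3)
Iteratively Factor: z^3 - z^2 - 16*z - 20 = (z - 5)*(z^2 + 4*z + 4) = (z - 5)*(z + 2)*(z + 2)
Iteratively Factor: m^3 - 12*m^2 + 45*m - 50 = (m - 5)*(m^2 - 7*m + 10) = (m - 5)^2*(m - 2)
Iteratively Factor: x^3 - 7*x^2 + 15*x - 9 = (x - 3)*(x^2 - 4*x + 3) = (x - 3)*(x - 1)*(x - 3)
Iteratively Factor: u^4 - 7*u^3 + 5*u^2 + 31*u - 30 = (u - 3)*(u^3 - 4*u^2 - 7*u + 10) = (u - 3)*(u - 1)*(u^2 - 3*u - 10) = (u - 5)*(u - 3)*(u - 1)*(u + 2)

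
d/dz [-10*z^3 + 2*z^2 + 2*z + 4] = -30*z^2 + 4*z + 2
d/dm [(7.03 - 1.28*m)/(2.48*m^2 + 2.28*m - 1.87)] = (3.1744*m^2 - 34.8688*m - 13.6348)/(6.1504*m^4 + 11.3088*m^3 - 4.0768*m^2 - 8.5272*m + 3.4969)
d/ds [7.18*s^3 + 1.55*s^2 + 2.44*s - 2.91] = 21.54*s^2 + 3.1*s + 2.44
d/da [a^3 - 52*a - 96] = 3*a^2 - 52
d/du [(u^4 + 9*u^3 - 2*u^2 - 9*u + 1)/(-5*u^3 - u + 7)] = (-5*u^6 - 13*u^4 - 80*u^3 + 206*u^2 - 28*u - 62)/(25*u^6 + 10*u^4 - 70*u^3 + u^2 - 14*u + 49)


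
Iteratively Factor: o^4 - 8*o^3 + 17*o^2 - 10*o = (o - 1)*(o^3 - 7*o^2 + 10*o) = (o - 5)*(o - 1)*(o^2 - 2*o) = o*(o - 5)*(o - 1)*(o - 2)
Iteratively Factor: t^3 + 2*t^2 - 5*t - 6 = (t + 3)*(t^2 - t - 2) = (t - 2)*(t + 3)*(t + 1)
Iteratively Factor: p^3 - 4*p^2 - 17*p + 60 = (p - 3)*(p^2 - p - 20) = (p - 5)*(p - 3)*(p + 4)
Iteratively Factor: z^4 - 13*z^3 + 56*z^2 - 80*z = (z - 5)*(z^3 - 8*z^2 + 16*z) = z*(z - 5)*(z^2 - 8*z + 16) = z*(z - 5)*(z - 4)*(z - 4)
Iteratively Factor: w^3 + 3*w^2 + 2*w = (w + 1)*(w^2 + 2*w) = (w + 1)*(w + 2)*(w)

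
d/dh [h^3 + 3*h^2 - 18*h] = 3*h^2 + 6*h - 18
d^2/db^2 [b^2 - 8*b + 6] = 2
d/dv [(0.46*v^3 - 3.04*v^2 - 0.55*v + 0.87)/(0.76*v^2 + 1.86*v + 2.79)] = (0.3496*v^4 + 1.7112*v^3 - 1.3862*v^2 - 18.2856*v - 3.1527)/(0.5776*v^4 + 2.8272*v^3 + 7.7004*v^2 + 10.3788*v + 7.7841)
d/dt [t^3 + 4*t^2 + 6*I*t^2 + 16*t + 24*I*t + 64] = 3*t^2 + t*(8 + 12*I) + 16 + 24*I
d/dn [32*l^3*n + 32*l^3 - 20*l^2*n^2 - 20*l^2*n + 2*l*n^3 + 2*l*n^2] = 2*l*(16*l^2 - 20*l*n - 10*l + 3*n^2 + 2*n)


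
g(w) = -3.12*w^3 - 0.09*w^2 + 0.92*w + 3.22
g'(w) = -9.36*w^2 - 0.18*w + 0.92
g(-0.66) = 3.47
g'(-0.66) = -3.04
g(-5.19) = 432.19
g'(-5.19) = -250.27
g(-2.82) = 69.88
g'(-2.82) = -73.01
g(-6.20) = 737.64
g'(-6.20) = -357.76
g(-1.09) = 6.15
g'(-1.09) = -10.00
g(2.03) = -21.38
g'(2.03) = -38.02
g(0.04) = 3.26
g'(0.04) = 0.90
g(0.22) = 3.38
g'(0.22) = 0.43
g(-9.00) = 2262.13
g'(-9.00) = -755.62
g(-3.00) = 83.89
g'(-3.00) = -82.78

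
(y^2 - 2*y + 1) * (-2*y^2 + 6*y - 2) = -2*y^4 + 10*y^3 - 16*y^2 + 10*y - 2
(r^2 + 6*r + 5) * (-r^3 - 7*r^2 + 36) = -r^5 - 13*r^4 - 47*r^3 + r^2 + 216*r + 180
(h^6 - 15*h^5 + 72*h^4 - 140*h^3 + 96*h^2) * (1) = h^6 - 15*h^5 + 72*h^4 - 140*h^3 + 96*h^2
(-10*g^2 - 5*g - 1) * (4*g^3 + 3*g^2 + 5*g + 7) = -40*g^5 - 50*g^4 - 69*g^3 - 98*g^2 - 40*g - 7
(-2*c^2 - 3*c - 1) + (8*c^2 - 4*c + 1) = 6*c^2 - 7*c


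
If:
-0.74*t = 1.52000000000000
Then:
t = -2.05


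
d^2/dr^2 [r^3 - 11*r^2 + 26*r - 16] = 6*r - 22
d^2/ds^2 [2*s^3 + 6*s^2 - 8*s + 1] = 12*s + 12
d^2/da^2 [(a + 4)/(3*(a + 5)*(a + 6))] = 2*(a^3 + 12*a^2 + 42*a + 34)/(3*(a^6 + 33*a^5 + 453*a^4 + 3311*a^3 + 13590*a^2 + 29700*a + 27000))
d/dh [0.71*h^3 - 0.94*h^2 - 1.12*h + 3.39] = 2.13*h^2 - 1.88*h - 1.12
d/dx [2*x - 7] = 2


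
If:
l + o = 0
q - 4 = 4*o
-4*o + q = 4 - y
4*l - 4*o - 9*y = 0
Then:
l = 0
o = 0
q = 4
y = 0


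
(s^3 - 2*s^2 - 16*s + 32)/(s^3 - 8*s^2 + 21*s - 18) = (s^2 - 16)/(s^2 - 6*s + 9)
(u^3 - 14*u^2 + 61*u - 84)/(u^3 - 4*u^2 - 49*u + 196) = (u - 3)/(u + 7)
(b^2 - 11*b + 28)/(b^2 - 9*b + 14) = (b - 4)/(b - 2)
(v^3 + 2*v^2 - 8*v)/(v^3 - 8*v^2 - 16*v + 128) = v*(v - 2)/(v^2 - 12*v + 32)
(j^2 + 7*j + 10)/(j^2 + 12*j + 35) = (j + 2)/(j + 7)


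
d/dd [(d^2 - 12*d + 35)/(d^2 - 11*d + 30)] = 1/(d^2 - 12*d + 36)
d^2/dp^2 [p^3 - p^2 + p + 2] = 6*p - 2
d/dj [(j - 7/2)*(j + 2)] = 2*j - 3/2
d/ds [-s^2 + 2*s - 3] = 2 - 2*s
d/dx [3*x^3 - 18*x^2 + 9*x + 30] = 9*x^2 - 36*x + 9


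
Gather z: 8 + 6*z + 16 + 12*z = 18*z + 24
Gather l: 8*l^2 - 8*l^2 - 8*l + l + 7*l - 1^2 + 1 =0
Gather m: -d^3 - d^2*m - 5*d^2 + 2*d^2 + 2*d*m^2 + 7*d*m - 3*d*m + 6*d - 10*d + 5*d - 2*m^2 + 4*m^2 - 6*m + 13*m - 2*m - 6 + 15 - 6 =-d^3 - 3*d^2 + d + m^2*(2*d + 2) + m*(-d^2 + 4*d + 5) + 3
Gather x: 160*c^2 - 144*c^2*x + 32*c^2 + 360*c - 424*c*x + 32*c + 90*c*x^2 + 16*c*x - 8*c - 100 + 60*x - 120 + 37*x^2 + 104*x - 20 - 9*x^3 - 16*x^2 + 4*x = 192*c^2 + 384*c - 9*x^3 + x^2*(90*c + 21) + x*(-144*c^2 - 408*c + 168) - 240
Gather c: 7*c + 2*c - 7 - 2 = 9*c - 9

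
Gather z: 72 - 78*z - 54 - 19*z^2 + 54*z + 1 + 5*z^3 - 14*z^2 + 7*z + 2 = 5*z^3 - 33*z^2 - 17*z + 21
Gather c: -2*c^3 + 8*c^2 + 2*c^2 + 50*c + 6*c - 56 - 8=-2*c^3 + 10*c^2 + 56*c - 64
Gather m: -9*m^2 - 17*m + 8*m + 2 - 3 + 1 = -9*m^2 - 9*m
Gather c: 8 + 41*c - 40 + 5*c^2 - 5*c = 5*c^2 + 36*c - 32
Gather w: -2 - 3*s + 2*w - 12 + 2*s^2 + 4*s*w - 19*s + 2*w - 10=2*s^2 - 22*s + w*(4*s + 4) - 24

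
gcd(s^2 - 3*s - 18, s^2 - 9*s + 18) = s - 6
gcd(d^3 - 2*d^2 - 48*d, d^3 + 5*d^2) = d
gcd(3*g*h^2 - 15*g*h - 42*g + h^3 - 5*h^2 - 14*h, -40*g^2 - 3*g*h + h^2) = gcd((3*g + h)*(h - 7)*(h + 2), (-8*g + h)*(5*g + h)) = 1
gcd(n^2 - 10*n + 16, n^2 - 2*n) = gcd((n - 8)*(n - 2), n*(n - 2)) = n - 2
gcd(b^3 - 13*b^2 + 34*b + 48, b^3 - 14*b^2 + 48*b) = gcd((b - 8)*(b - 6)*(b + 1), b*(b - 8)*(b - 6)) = b^2 - 14*b + 48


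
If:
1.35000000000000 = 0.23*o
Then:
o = 5.87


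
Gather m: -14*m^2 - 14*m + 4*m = -14*m^2 - 10*m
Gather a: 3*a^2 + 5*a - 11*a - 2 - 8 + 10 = 3*a^2 - 6*a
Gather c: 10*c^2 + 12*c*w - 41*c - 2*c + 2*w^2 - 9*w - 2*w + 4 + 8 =10*c^2 + c*(12*w - 43) + 2*w^2 - 11*w + 12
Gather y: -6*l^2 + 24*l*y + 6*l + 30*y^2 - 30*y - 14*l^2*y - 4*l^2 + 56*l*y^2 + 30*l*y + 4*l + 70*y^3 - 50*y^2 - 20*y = -10*l^2 + 10*l + 70*y^3 + y^2*(56*l - 20) + y*(-14*l^2 + 54*l - 50)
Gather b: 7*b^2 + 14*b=7*b^2 + 14*b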